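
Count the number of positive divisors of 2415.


2415 = 3^1 × 5^1 × 7^1 × 23^1
d(2415) = (1+1) × (1+1) × (1+1) × (1+1) = 16

16 divisors


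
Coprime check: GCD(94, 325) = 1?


Euclidean algorithm:
325 = 3 * 94 + 43
94 = 2 * 43 + 8
43 = 5 * 8 + 3
8 = 2 * 3 + 2
3 = 1 * 2 + 1
2 = 2 * 1 + 0
GCD(94, 325) = 1

Yes, coprime (GCD = 1)


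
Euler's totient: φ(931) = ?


931 = 7^2 × 19
Prime factors: 7, 19
φ(931) = 931 × (1-1/7) × (1-1/19)
= 931 × 6/7 × 18/19 = 756

φ(931) = 756


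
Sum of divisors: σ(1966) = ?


Divisors of 1966: 1, 2, 983, 1966
Sum = 1 + 2 + 983 + 1966 = 2952

σ(1966) = 2952


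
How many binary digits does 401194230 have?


401194230 in base 2 = 10111111010011011110011110110
Number of digits = 29

29 digits (base 2)


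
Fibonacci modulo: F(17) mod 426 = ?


F(k) mod 426 for k=1..17:
1, 1, 2, 3, 5, 8, 13, 21, 34, 55, 89, 144, 233, 377, 184, 135, 319
F(17) mod 426 = 319


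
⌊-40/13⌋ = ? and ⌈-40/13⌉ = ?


-40/13 = -3.0769
floor = -4
ceil = -3

floor = -4, ceil = -3


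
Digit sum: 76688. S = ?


7 + 6 + 6 + 8 + 8 = 35


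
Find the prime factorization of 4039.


4039 / 7 = 577
577 / 577 = 1
4039 = 7 × 577


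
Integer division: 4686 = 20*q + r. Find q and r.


4686 = 20 * 234 + 6
Check: 4680 + 6 = 4686

q = 234, r = 6


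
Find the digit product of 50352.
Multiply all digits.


5 × 0 × 3 × 5 × 2 = 0


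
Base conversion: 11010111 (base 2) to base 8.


11010111 (base 2) = 215 (decimal)
215 (decimal) = 327 (base 8)


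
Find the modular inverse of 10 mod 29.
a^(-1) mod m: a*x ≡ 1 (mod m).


Use the extended Euclidean algorithm on (29, 10); each row r = 29*s + 10*t:
r=29, s=1, t=0
r=10, s=0, t=1
q=2: r=9, s=1, t=-2   [29*(1) + 10*(-2) = 9]
q=1: r=1, s=-1, t=3   [29*(-1) + 10*(3) = 1]
q=9: r=0, s=10, t=-29   [29*(10) + 10*(-29) = 0]
GCD = 1 with t = 3, so 10*(3) ≡ 1 (mod 29)
Inverse = 3 mod 29 = 3
Check: 10 * 3 = 30 ≡ 1 (mod 29)

10^(-1) ≡ 3 (mod 29)


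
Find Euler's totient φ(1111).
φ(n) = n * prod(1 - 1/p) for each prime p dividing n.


1111 = 11 × 101
Prime factors: 11, 101
φ(1111) = 1111 × (1-1/11) × (1-1/101)
= 1111 × 10/11 × 100/101 = 1000

φ(1111) = 1000


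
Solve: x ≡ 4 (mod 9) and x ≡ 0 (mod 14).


M = 9*14 = 126
M1 = M/9 = 14, M2 = M/14 = 9
M1^(-1) mod 9 = 2, M2^(-1) mod 14 = 11
x = 4*14*2 + 0*9*11 = 112
112 mod 126 = 112
Check: 112 mod 9 = 4 ✓, 112 mod 14 = 0 ✓

x ≡ 112 (mod 126)


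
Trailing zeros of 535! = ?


floor(535/5) = 107
floor(535/25) = 21
floor(535/125) = 4
Total = 132

132 trailing zeros


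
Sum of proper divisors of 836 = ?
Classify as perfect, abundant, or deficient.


Proper divisors: 1, 2, 4, 11, 19, 22, 38, 44, 76, 209, 418
Sum = 1 + 2 + 4 + 11 + 19 + 22 + 38 + 44 + 76 + 209 + 418 = 844
844 > 836 → abundant

s(836) = 844 (abundant)


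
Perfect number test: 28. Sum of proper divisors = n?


Proper divisors of 28: 1, 2, 4, 7, 14
Sum = 1 + 2 + 4 + 7 + 14 = 28

Yes, 28 is perfect (28 = 28)


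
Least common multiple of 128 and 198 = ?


GCD(128, 198) = 2
LCM = 128*198/2 = 25344/2 = 12672

LCM = 12672


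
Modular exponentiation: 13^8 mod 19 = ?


13^1 mod 19 = 13
13^2 mod 19 = 17
13^3 mod 19 = 12
13^4 mod 19 = 4
13^5 mod 19 = 14
13^6 mod 19 = 11
13^7 mod 19 = 10
13^8 mod 19 = 16


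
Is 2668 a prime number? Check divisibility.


2668 / 2 = 1334 (exact division)
2668 is NOT prime.

No, 2668 is not prime


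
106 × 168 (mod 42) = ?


106 × 168 = 17808
17808 mod 42 = 0


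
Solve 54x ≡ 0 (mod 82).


GCD(54, 82) = 2 divides 0
Divide: 27x ≡ 0 (mod 41)
x ≡ 0 (mod 41)


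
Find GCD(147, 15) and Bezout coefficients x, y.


Tabular extended Euclidean (each row: r = 147*s + 15*t):
r=147, s=1, t=0
r=15, s=0, t=1
q=9: r=12, s=1, t=-9   [147*(1) + 15*(-9) = 12]
q=1: r=3, s=-1, t=10   [147*(-1) + 15*(10) = 3]
q=4: r=0, s=5, t=-49   [147*(5) + 15*(-49) = 0]
GCD = 3; from the row with r=3: x=-1, y=10
Check: 147*(-1) + 15*(10) = -147 + 150 = 3

GCD = 3, x = -1, y = 10


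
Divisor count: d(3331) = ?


3331 = 3331^1
d(3331) = (1+1) = 2

2 divisors


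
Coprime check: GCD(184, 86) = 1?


Euclidean algorithm:
184 = 2 * 86 + 12
86 = 7 * 12 + 2
12 = 6 * 2 + 0
GCD(184, 86) = 2

No, not coprime (GCD = 2)


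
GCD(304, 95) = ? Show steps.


304 = 3 * 95 + 19
95 = 5 * 19 + 0
GCD = 19


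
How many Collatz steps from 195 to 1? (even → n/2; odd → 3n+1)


195 → 586 → 293 → 880 → 440 → 220 → 110 → 55 → 166 → 83 → 250 → 125 → 376 → 188 → 94 → 47 → 142 → 71 → 214 → 107 → 322 → 161 → 484 → 242 → 121 → 364 → 182 → 91 → 274 → 137 → 412 → 206 → 103 → 310 → 155 → 466 → 233 → 700 → 350 → 175 → 526 → 263 → 790 → 395 → 1186 → 593 → 1780 → 890 → 445 → 1336 → 668 → 334 → 167 → 502 → 251 → 754 → 377 → 1132 → 566 → 283 → 850 → 425 → 1276 → 638 → 319 → 958 → 479 → 1438 → 719 → 2158 → 1079 → 3238 → 1619 → 4858 → 2429 → 7288 → 3644 → 1822 → 911 → 2734 → 1367 → 4102 → 2051 → 6154 → 3077 → 9232 → 4616 → 2308 → 1154 → 577 → 1732 → 866 → 433 → 1300 → 650 → 325 → 976 → 488 → 244 → 122 → 61 → 184 → 92 → 46 → 23 → 70 → 35 → 106 → 53 → 160 → 80 → 40 → 20 → 10 → 5 → 16 → 8 → 4 → 2 → 1
Total steps = 119

119 steps


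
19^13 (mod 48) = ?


19^1 mod 48 = 19
19^2 mod 48 = 25
19^3 mod 48 = 43
19^4 mod 48 = 1
19^5 mod 48 = 19
19^6 mod 48 = 25
19^7 mod 48 = 43
19^8 mod 48 = 1
19^9 mod 48 = 19
19^10 mod 48 = 25
19^11 mod 48 = 43
19^12 mod 48 = 1
19^13 mod 48 = 19


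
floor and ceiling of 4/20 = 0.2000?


4/20 = 0.2000
floor = 0
ceil = 1

floor = 0, ceil = 1


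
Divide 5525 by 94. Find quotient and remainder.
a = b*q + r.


5525 = 94 * 58 + 73
Check: 5452 + 73 = 5525

q = 58, r = 73


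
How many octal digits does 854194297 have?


854194297 in base 8 = 6272374171
Number of digits = 10

10 digits (base 8)


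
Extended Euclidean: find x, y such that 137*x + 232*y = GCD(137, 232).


Tabular extended Euclidean (each row: r = 137*s + 232*t):
r=137, s=1, t=0
r=232, s=0, t=1
q=0: r=137, s=1, t=0   [137*(1) + 232*(0) = 137]
q=1: r=95, s=-1, t=1   [137*(-1) + 232*(1) = 95]
q=1: r=42, s=2, t=-1   [137*(2) + 232*(-1) = 42]
q=2: r=11, s=-5, t=3   [137*(-5) + 232*(3) = 11]
q=3: r=9, s=17, t=-10   [137*(17) + 232*(-10) = 9]
q=1: r=2, s=-22, t=13   [137*(-22) + 232*(13) = 2]
q=4: r=1, s=105, t=-62   [137*(105) + 232*(-62) = 1]
q=2: r=0, s=-232, t=137   [137*(-232) + 232*(137) = 0]
GCD = 1; from the row with r=1: x=105, y=-62
Check: 137*(105) + 232*(-62) = 14385 - 14384 = 1

GCD = 1, x = 105, y = -62


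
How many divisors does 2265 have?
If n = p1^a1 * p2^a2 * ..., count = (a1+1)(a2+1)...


2265 = 3^1 × 5^1 × 151^1
d(2265) = (1+1) × (1+1) × (1+1) = 8

8 divisors


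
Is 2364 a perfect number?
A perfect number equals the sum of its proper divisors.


Proper divisors of 2364: 1, 2, 3, 4, 6, 12, 197, 394, 591, 788, 1182
Sum = 1 + 2 + 3 + 4 + 6 + 12 + 197 + 394 + 591 + 788 + 1182 = 3180

No, 2364 is not perfect (3180 ≠ 2364)


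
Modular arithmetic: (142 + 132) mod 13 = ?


142 + 132 = 274
274 mod 13 = 1


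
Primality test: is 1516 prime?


1516 / 2 = 758 (exact division)
1516 is NOT prime.

No, 1516 is not prime


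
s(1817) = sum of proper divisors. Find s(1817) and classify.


Proper divisors: 1, 23, 79
Sum = 1 + 23 + 79 = 103
103 < 1817 → deficient

s(1817) = 103 (deficient)


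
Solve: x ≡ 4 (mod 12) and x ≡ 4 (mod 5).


M = 12*5 = 60
M1 = M/12 = 5, M2 = M/5 = 12
M1^(-1) mod 12 = 5, M2^(-1) mod 5 = 3
x = 4*5*5 + 4*12*3 = 244
244 mod 60 = 4
Check: 4 mod 12 = 4 ✓, 4 mod 5 = 4 ✓

x ≡ 4 (mod 60)


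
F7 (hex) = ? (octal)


F7 (base 16) = 247 (decimal)
247 (decimal) = 367 (base 8)


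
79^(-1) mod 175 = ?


Use the extended Euclidean algorithm on (175, 79); each row r = 175*s + 79*t:
r=175, s=1, t=0
r=79, s=0, t=1
q=2: r=17, s=1, t=-2   [175*(1) + 79*(-2) = 17]
q=4: r=11, s=-4, t=9   [175*(-4) + 79*(9) = 11]
q=1: r=6, s=5, t=-11   [175*(5) + 79*(-11) = 6]
q=1: r=5, s=-9, t=20   [175*(-9) + 79*(20) = 5]
q=1: r=1, s=14, t=-31   [175*(14) + 79*(-31) = 1]
q=5: r=0, s=-79, t=175   [175*(-79) + 79*(175) = 0]
GCD = 1 with t = -31, so 79*(-31) ≡ 1 (mod 175)
Inverse = -31 mod 175 = 144
Check: 79 * 144 = 11376 ≡ 1 (mod 175)

79^(-1) ≡ 144 (mod 175)


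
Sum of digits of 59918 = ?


5 + 9 + 9 + 1 + 8 = 32


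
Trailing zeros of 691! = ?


floor(691/5) = 138
floor(691/25) = 27
floor(691/125) = 5
floor(691/625) = 1
Total = 171

171 trailing zeros


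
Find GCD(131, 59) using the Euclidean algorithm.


131 = 2 * 59 + 13
59 = 4 * 13 + 7
13 = 1 * 7 + 6
7 = 1 * 6 + 1
6 = 6 * 1 + 0
GCD = 1


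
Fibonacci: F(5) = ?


Sequence: 1, 1, 2, 3, 5
F(5) = 5


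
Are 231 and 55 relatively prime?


Euclidean algorithm:
231 = 4 * 55 + 11
55 = 5 * 11 + 0
GCD(231, 55) = 11

No, not coprime (GCD = 11)


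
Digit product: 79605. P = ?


7 × 9 × 6 × 0 × 5 = 0


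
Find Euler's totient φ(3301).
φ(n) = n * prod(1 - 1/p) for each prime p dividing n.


3301 = 3301
Prime factors: 3301
φ(3301) = 3301 × (1-1/3301)
= 3301 × 3300/3301 = 3300

φ(3301) = 3300


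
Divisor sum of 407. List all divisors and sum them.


Divisors of 407: 1, 11, 37, 407
Sum = 1 + 11 + 37 + 407 = 456

σ(407) = 456


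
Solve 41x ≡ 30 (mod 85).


GCD(41, 85) = 1, unique solution
a^(-1) mod 85 = 56
x = 56 * 30 mod 85 = 65

x ≡ 65 (mod 85)


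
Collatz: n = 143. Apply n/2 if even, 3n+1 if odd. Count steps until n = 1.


143 → 430 → 215 → 646 → 323 → 970 → 485 → 1456 → 728 → 364 → 182 → 91 → 274 → 137 → 412 → 206 → 103 → 310 → 155 → 466 → 233 → 700 → 350 → 175 → 526 → 263 → 790 → 395 → 1186 → 593 → 1780 → 890 → 445 → 1336 → 668 → 334 → 167 → 502 → 251 → 754 → 377 → 1132 → 566 → 283 → 850 → 425 → 1276 → 638 → 319 → 958 → 479 → 1438 → 719 → 2158 → 1079 → 3238 → 1619 → 4858 → 2429 → 7288 → 3644 → 1822 → 911 → 2734 → 1367 → 4102 → 2051 → 6154 → 3077 → 9232 → 4616 → 2308 → 1154 → 577 → 1732 → 866 → 433 → 1300 → 650 → 325 → 976 → 488 → 244 → 122 → 61 → 184 → 92 → 46 → 23 → 70 → 35 → 106 → 53 → 160 → 80 → 40 → 20 → 10 → 5 → 16 → 8 → 4 → 2 → 1
Total steps = 103

103 steps


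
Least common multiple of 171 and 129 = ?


GCD(171, 129) = 3
LCM = 171*129/3 = 22059/3 = 7353

LCM = 7353


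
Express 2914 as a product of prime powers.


2914 / 2 = 1457
1457 / 31 = 47
47 / 47 = 1
2914 = 2 × 31 × 47


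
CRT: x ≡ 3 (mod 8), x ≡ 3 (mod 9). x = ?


M = 8*9 = 72
M1 = M/8 = 9, M2 = M/9 = 8
M1^(-1) mod 8 = 1, M2^(-1) mod 9 = 8
x = 3*9*1 + 3*8*8 = 219
219 mod 72 = 3
Check: 3 mod 8 = 3 ✓, 3 mod 9 = 3 ✓

x ≡ 3 (mod 72)


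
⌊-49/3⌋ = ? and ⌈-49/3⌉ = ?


-49/3 = -16.3333
floor = -17
ceil = -16

floor = -17, ceil = -16


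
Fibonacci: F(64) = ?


Sequence: 1, 1, 2, 3, 5, 8, 13, 21, 34, 55, 89, 144, 233, 377, 610, 987, 1597, 2584, 4181, 6765, 10946, 17711, 28657, 46368, 75025, 121393, 196418, 317811, 514229, 832040, 1346269, 2178309, 3524578, 5702887, 9227465, 14930352, 24157817, 39088169, 63245986, 102334155, 165580141, 267914296, 433494437, 701408733, 1134903170, 1836311903, 2971215073, 4807526976, 7778742049, 12586269025, 20365011074, 32951280099, 53316291173, 86267571272, 139583862445, 225851433717, 365435296162, 591286729879, 956722026041, 1548008755920, 2504730781961, 4052739537881, 6557470319842, 10610209857723
F(64) = 10610209857723


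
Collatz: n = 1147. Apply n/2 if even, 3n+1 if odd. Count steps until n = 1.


1147 → 3442 → 1721 → 5164 → 2582 → 1291 → 3874 → 1937 → 5812 → 2906 → 1453 → 4360 → 2180 → 1090 → 545 → 1636 → 818 → 409 → 1228 → 614 → 307 → 922 → 461 → 1384 → 692 → 346 → 173 → 520 → 260 → 130 → 65 → 196 → 98 → 49 → 148 → 74 → 37 → 112 → 56 → 28 → 14 → 7 → 22 → 11 → 34 → 17 → 52 → 26 → 13 → 40 → 20 → 10 → 5 → 16 → 8 → 4 → 2 → 1
Total steps = 57

57 steps


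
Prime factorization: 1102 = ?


1102 / 2 = 551
551 / 19 = 29
29 / 29 = 1
1102 = 2 × 19 × 29


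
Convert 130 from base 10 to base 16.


130 (base 10) = 130 (decimal)
130 (decimal) = 82 (base 16)


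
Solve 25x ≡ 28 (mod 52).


GCD(25, 52) = 1, unique solution
a^(-1) mod 52 = 25
x = 25 * 28 mod 52 = 24

x ≡ 24 (mod 52)


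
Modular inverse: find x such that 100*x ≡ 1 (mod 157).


Use the extended Euclidean algorithm on (157, 100); each row r = 157*s + 100*t:
r=157, s=1, t=0
r=100, s=0, t=1
q=1: r=57, s=1, t=-1   [157*(1) + 100*(-1) = 57]
q=1: r=43, s=-1, t=2   [157*(-1) + 100*(2) = 43]
q=1: r=14, s=2, t=-3   [157*(2) + 100*(-3) = 14]
q=3: r=1, s=-7, t=11   [157*(-7) + 100*(11) = 1]
q=14: r=0, s=100, t=-157   [157*(100) + 100*(-157) = 0]
GCD = 1 with t = 11, so 100*(11) ≡ 1 (mod 157)
Inverse = 11 mod 157 = 11
Check: 100 * 11 = 1100 ≡ 1 (mod 157)

100^(-1) ≡ 11 (mod 157)


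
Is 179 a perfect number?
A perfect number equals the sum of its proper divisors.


Proper divisors of 179: 1
Sum = 1 = 1

No, 179 is not perfect (1 ≠ 179)


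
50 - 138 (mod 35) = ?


50 - 138 = -88
-88 mod 35 = 17


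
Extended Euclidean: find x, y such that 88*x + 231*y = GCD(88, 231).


Tabular extended Euclidean (each row: r = 88*s + 231*t):
r=88, s=1, t=0
r=231, s=0, t=1
q=0: r=88, s=1, t=0   [88*(1) + 231*(0) = 88]
q=2: r=55, s=-2, t=1   [88*(-2) + 231*(1) = 55]
q=1: r=33, s=3, t=-1   [88*(3) + 231*(-1) = 33]
q=1: r=22, s=-5, t=2   [88*(-5) + 231*(2) = 22]
q=1: r=11, s=8, t=-3   [88*(8) + 231*(-3) = 11]
q=2: r=0, s=-21, t=8   [88*(-21) + 231*(8) = 0]
GCD = 11; from the row with r=11: x=8, y=-3
Check: 88*(8) + 231*(-3) = 704 - 693 = 11

GCD = 11, x = 8, y = -3


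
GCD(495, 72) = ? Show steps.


495 = 6 * 72 + 63
72 = 1 * 63 + 9
63 = 7 * 9 + 0
GCD = 9


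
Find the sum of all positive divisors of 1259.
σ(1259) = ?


Divisors of 1259: 1, 1259
Sum = 1 + 1259 = 1260

σ(1259) = 1260


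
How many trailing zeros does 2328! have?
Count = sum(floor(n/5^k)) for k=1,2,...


floor(2328/5) = 465
floor(2328/25) = 93
floor(2328/125) = 18
floor(2328/625) = 3
Total = 579

579 trailing zeros


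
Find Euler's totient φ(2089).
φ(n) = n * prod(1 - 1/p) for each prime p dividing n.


2089 = 2089
Prime factors: 2089
φ(2089) = 2089 × (1-1/2089)
= 2089 × 2088/2089 = 2088

φ(2089) = 2088


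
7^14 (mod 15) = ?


7^1 mod 15 = 7
7^2 mod 15 = 4
7^3 mod 15 = 13
7^4 mod 15 = 1
7^5 mod 15 = 7
7^6 mod 15 = 4
7^7 mod 15 = 13
7^8 mod 15 = 1
7^9 mod 15 = 7
7^10 mod 15 = 4
7^11 mod 15 = 13
7^12 mod 15 = 1
7^13 mod 15 = 7
7^14 mod 15 = 4


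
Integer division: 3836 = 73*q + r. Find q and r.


3836 = 73 * 52 + 40
Check: 3796 + 40 = 3836

q = 52, r = 40


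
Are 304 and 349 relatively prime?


Euclidean algorithm:
349 = 1 * 304 + 45
304 = 6 * 45 + 34
45 = 1 * 34 + 11
34 = 3 * 11 + 1
11 = 11 * 1 + 0
GCD(304, 349) = 1

Yes, coprime (GCD = 1)


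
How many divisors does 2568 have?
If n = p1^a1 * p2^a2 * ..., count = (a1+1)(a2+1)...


2568 = 2^3 × 3^1 × 107^1
d(2568) = (3+1) × (1+1) × (1+1) = 16

16 divisors


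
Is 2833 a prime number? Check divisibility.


Check divisors up to sqrt(2833) = 53.2259
No divisors found.
2833 is prime.

Yes, 2833 is prime


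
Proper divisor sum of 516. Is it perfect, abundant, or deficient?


Proper divisors: 1, 2, 3, 4, 6, 12, 43, 86, 129, 172, 258
Sum = 1 + 2 + 3 + 4 + 6 + 12 + 43 + 86 + 129 + 172 + 258 = 716
716 > 516 → abundant

s(516) = 716 (abundant)


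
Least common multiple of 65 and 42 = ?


GCD(65, 42) = 1
LCM = 65*42/1 = 2730/1 = 2730

LCM = 2730


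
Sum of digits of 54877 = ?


5 + 4 + 8 + 7 + 7 = 31


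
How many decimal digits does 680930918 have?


680930918 has 9 digits in base 10
floor(log10(680930918)) + 1 = floor(8.8331) + 1 = 9

9 digits (base 10)


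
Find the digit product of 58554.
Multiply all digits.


5 × 8 × 5 × 5 × 4 = 4000


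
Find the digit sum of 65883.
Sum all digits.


6 + 5 + 8 + 8 + 3 = 30


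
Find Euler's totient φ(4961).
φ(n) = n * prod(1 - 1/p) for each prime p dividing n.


4961 = 11^2 × 41
Prime factors: 11, 41
φ(4961) = 4961 × (1-1/11) × (1-1/41)
= 4961 × 10/11 × 40/41 = 4400

φ(4961) = 4400


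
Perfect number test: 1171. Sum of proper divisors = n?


Proper divisors of 1171: 1
Sum = 1 = 1

No, 1171 is not perfect (1 ≠ 1171)


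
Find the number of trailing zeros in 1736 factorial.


floor(1736/5) = 347
floor(1736/25) = 69
floor(1736/125) = 13
floor(1736/625) = 2
Total = 431

431 trailing zeros


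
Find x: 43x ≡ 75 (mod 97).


GCD(43, 97) = 1, unique solution
a^(-1) mod 97 = 88
x = 88 * 75 mod 97 = 4

x ≡ 4 (mod 97)


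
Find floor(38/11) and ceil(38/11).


38/11 = 3.4545
floor = 3
ceil = 4

floor = 3, ceil = 4


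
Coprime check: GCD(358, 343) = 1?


Euclidean algorithm:
358 = 1 * 343 + 15
343 = 22 * 15 + 13
15 = 1 * 13 + 2
13 = 6 * 2 + 1
2 = 2 * 1 + 0
GCD(358, 343) = 1

Yes, coprime (GCD = 1)


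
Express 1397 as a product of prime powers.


1397 / 11 = 127
127 / 127 = 1
1397 = 11 × 127


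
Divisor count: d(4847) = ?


4847 = 37^1 × 131^1
d(4847) = (1+1) × (1+1) = 4

4 divisors


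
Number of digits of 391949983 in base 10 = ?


391949983 has 9 digits in base 10
floor(log10(391949983)) + 1 = floor(8.5932) + 1 = 9

9 digits (base 10)


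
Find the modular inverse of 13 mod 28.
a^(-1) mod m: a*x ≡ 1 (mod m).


Use the extended Euclidean algorithm on (28, 13); each row r = 28*s + 13*t:
r=28, s=1, t=0
r=13, s=0, t=1
q=2: r=2, s=1, t=-2   [28*(1) + 13*(-2) = 2]
q=6: r=1, s=-6, t=13   [28*(-6) + 13*(13) = 1]
q=2: r=0, s=13, t=-28   [28*(13) + 13*(-28) = 0]
GCD = 1 with t = 13, so 13*(13) ≡ 1 (mod 28)
Inverse = 13 mod 28 = 13
Check: 13 * 13 = 169 ≡ 1 (mod 28)

13^(-1) ≡ 13 (mod 28)


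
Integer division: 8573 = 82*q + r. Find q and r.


8573 = 82 * 104 + 45
Check: 8528 + 45 = 8573

q = 104, r = 45


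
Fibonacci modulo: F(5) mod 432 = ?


F(k) mod 432 for k=1..5:
1, 1, 2, 3, 5
F(5) mod 432 = 5


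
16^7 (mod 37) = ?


16^1 mod 37 = 16
16^2 mod 37 = 34
16^3 mod 37 = 26
16^4 mod 37 = 9
16^5 mod 37 = 33
16^6 mod 37 = 10
16^7 mod 37 = 12


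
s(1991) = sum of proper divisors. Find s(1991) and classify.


Proper divisors: 1, 11, 181
Sum = 1 + 11 + 181 = 193
193 < 1991 → deficient

s(1991) = 193 (deficient)


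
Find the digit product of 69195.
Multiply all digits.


6 × 9 × 1 × 9 × 5 = 2430


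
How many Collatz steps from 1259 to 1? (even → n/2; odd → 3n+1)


1259 → 3778 → 1889 → 5668 → 2834 → 1417 → 4252 → 2126 → 1063 → 3190 → 1595 → 4786 → 2393 → 7180 → 3590 → 1795 → 5386 → 2693 → 8080 → 4040 → 2020 → 1010 → 505 → 1516 → 758 → 379 → 1138 → 569 → 1708 → 854 → 427 → 1282 → 641 → 1924 → 962 → 481 → 1444 → 722 → 361 → 1084 → 542 → 271 → 814 → 407 → 1222 → 611 → 1834 → 917 → 2752 → 1376 → 688 → 344 → 172 → 86 → 43 → 130 → 65 → 196 → 98 → 49 → 148 → 74 → 37 → 112 → 56 → 28 → 14 → 7 → 22 → 11 → 34 → 17 → 52 → 26 → 13 → 40 → 20 → 10 → 5 → 16 → 8 → 4 → 2 → 1
Total steps = 83

83 steps


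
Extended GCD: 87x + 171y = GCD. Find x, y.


Tabular extended Euclidean (each row: r = 87*s + 171*t):
r=87, s=1, t=0
r=171, s=0, t=1
q=0: r=87, s=1, t=0   [87*(1) + 171*(0) = 87]
q=1: r=84, s=-1, t=1   [87*(-1) + 171*(1) = 84]
q=1: r=3, s=2, t=-1   [87*(2) + 171*(-1) = 3]
q=28: r=0, s=-57, t=29   [87*(-57) + 171*(29) = 0]
GCD = 3; from the row with r=3: x=2, y=-1
Check: 87*(2) + 171*(-1) = 174 - 171 = 3

GCD = 3, x = 2, y = -1


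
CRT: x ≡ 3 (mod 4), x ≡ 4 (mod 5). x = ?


M = 4*5 = 20
M1 = M/4 = 5, M2 = M/5 = 4
M1^(-1) mod 4 = 1, M2^(-1) mod 5 = 4
x = 3*5*1 + 4*4*4 = 79
79 mod 20 = 19
Check: 19 mod 4 = 3 ✓, 19 mod 5 = 4 ✓

x ≡ 19 (mod 20)


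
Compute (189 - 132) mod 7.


189 - 132 = 57
57 mod 7 = 1


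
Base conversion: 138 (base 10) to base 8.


138 (base 10) = 138 (decimal)
138 (decimal) = 212 (base 8)


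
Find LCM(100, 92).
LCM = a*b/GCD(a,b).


GCD(100, 92) = 4
LCM = 100*92/4 = 9200/4 = 2300

LCM = 2300


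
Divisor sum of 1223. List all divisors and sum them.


Divisors of 1223: 1, 1223
Sum = 1 + 1223 = 1224

σ(1223) = 1224


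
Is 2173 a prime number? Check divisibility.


2173 / 41 = 53 (exact division)
2173 is NOT prime.

No, 2173 is not prime


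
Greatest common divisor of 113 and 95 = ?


113 = 1 * 95 + 18
95 = 5 * 18 + 5
18 = 3 * 5 + 3
5 = 1 * 3 + 2
3 = 1 * 2 + 1
2 = 2 * 1 + 0
GCD = 1


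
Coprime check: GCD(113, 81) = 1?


Euclidean algorithm:
113 = 1 * 81 + 32
81 = 2 * 32 + 17
32 = 1 * 17 + 15
17 = 1 * 15 + 2
15 = 7 * 2 + 1
2 = 2 * 1 + 0
GCD(113, 81) = 1

Yes, coprime (GCD = 1)


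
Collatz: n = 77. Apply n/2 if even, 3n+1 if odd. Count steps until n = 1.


77 → 232 → 116 → 58 → 29 → 88 → 44 → 22 → 11 → 34 → 17 → 52 → 26 → 13 → 40 → 20 → 10 → 5 → 16 → 8 → 4 → 2 → 1
Total steps = 22

22 steps


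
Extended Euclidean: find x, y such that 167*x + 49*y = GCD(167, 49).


Tabular extended Euclidean (each row: r = 167*s + 49*t):
r=167, s=1, t=0
r=49, s=0, t=1
q=3: r=20, s=1, t=-3   [167*(1) + 49*(-3) = 20]
q=2: r=9, s=-2, t=7   [167*(-2) + 49*(7) = 9]
q=2: r=2, s=5, t=-17   [167*(5) + 49*(-17) = 2]
q=4: r=1, s=-22, t=75   [167*(-22) + 49*(75) = 1]
q=2: r=0, s=49, t=-167   [167*(49) + 49*(-167) = 0]
GCD = 1; from the row with r=1: x=-22, y=75
Check: 167*(-22) + 49*(75) = -3674 + 3675 = 1

GCD = 1, x = -22, y = 75


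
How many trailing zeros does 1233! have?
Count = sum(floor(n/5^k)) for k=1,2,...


floor(1233/5) = 246
floor(1233/25) = 49
floor(1233/125) = 9
floor(1233/625) = 1
Total = 305

305 trailing zeros


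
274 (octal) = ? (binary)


274 (base 8) = 188 (decimal)
188 (decimal) = 10111100 (base 2)


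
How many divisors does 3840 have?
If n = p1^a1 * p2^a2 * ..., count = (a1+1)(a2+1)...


3840 = 2^8 × 3^1 × 5^1
d(3840) = (8+1) × (1+1) × (1+1) = 36

36 divisors


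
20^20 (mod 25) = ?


20^1 mod 25 = 20
20^2 mod 25 = 0
20^3 mod 25 = 0
20^4 mod 25 = 0
20^5 mod 25 = 0
20^6 mod 25 = 0
20^7 mod 25 = 0
20^8 mod 25 = 0
20^9 mod 25 = 0
20^10 mod 25 = 0
20^11 mod 25 = 0
20^12 mod 25 = 0
20^13 mod 25 = 0
20^14 mod 25 = 0
20^15 mod 25 = 0
20^16 mod 25 = 0
20^17 mod 25 = 0
20^18 mod 25 = 0
20^19 mod 25 = 0
20^20 mod 25 = 0


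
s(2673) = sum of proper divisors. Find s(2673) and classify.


Proper divisors: 1, 3, 9, 11, 27, 33, 81, 99, 243, 297, 891
Sum = 1 + 3 + 9 + 11 + 27 + 33 + 81 + 99 + 243 + 297 + 891 = 1695
1695 < 2673 → deficient

s(2673) = 1695 (deficient)


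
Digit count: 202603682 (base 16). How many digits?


202603682 in base 16 = C137CA2
Number of digits = 7

7 digits (base 16)


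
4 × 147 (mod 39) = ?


4 × 147 = 588
588 mod 39 = 3


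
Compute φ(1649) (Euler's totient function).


1649 = 17 × 97
Prime factors: 17, 97
φ(1649) = 1649 × (1-1/17) × (1-1/97)
= 1649 × 16/17 × 96/97 = 1536

φ(1649) = 1536


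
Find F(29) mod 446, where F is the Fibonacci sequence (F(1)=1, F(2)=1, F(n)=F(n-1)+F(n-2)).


F(k) mod 446 for k=1..29:
1, 1, 2, 3, 5, 8, 13, 21, 34, 55, 89, 144, 233, 377, 164, 95, 259, 354, 167, 75, 242, 317, 113, 430, 97, 81, 178, 259, 437
F(29) mod 446 = 437


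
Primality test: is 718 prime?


718 / 2 = 359 (exact division)
718 is NOT prime.

No, 718 is not prime


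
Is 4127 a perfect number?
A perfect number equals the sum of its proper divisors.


Proper divisors of 4127: 1
Sum = 1 = 1

No, 4127 is not perfect (1 ≠ 4127)


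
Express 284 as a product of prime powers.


284 / 2 = 142
142 / 2 = 71
71 / 71 = 1
284 = 2^2 × 71


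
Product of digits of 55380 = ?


5 × 5 × 3 × 8 × 0 = 0


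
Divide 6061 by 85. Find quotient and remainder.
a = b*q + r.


6061 = 85 * 71 + 26
Check: 6035 + 26 = 6061

q = 71, r = 26


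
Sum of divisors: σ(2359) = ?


Divisors of 2359: 1, 7, 337, 2359
Sum = 1 + 7 + 337 + 2359 = 2704

σ(2359) = 2704


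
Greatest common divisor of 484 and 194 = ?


484 = 2 * 194 + 96
194 = 2 * 96 + 2
96 = 48 * 2 + 0
GCD = 2


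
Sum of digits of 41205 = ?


4 + 1 + 2 + 0 + 5 = 12


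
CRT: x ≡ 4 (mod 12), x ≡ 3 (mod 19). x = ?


M = 12*19 = 228
M1 = M/12 = 19, M2 = M/19 = 12
M1^(-1) mod 12 = 7, M2^(-1) mod 19 = 8
x = 4*19*7 + 3*12*8 = 820
820 mod 228 = 136
Check: 136 mod 12 = 4 ✓, 136 mod 19 = 3 ✓

x ≡ 136 (mod 228)


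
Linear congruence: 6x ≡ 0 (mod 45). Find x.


GCD(6, 45) = 3 divides 0
Divide: 2x ≡ 0 (mod 15)
x ≡ 0 (mod 15)


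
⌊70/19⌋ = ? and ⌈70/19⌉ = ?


70/19 = 3.6842
floor = 3
ceil = 4

floor = 3, ceil = 4


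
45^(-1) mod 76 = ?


Use the extended Euclidean algorithm on (76, 45); each row r = 76*s + 45*t:
r=76, s=1, t=0
r=45, s=0, t=1
q=1: r=31, s=1, t=-1   [76*(1) + 45*(-1) = 31]
q=1: r=14, s=-1, t=2   [76*(-1) + 45*(2) = 14]
q=2: r=3, s=3, t=-5   [76*(3) + 45*(-5) = 3]
q=4: r=2, s=-13, t=22   [76*(-13) + 45*(22) = 2]
q=1: r=1, s=16, t=-27   [76*(16) + 45*(-27) = 1]
q=2: r=0, s=-45, t=76   [76*(-45) + 45*(76) = 0]
GCD = 1 with t = -27, so 45*(-27) ≡ 1 (mod 76)
Inverse = -27 mod 76 = 49
Check: 45 * 49 = 2205 ≡ 1 (mod 76)

45^(-1) ≡ 49 (mod 76)


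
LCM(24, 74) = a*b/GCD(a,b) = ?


GCD(24, 74) = 2
LCM = 24*74/2 = 1776/2 = 888

LCM = 888


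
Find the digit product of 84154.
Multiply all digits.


8 × 4 × 1 × 5 × 4 = 640


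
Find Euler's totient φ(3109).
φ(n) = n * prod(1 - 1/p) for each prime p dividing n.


3109 = 3109
Prime factors: 3109
φ(3109) = 3109 × (1-1/3109)
= 3109 × 3108/3109 = 3108

φ(3109) = 3108


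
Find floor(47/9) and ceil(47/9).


47/9 = 5.2222
floor = 5
ceil = 6

floor = 5, ceil = 6


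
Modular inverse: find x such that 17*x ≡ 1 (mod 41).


Use the extended Euclidean algorithm on (41, 17); each row r = 41*s + 17*t:
r=41, s=1, t=0
r=17, s=0, t=1
q=2: r=7, s=1, t=-2   [41*(1) + 17*(-2) = 7]
q=2: r=3, s=-2, t=5   [41*(-2) + 17*(5) = 3]
q=2: r=1, s=5, t=-12   [41*(5) + 17*(-12) = 1]
q=3: r=0, s=-17, t=41   [41*(-17) + 17*(41) = 0]
GCD = 1 with t = -12, so 17*(-12) ≡ 1 (mod 41)
Inverse = -12 mod 41 = 29
Check: 17 * 29 = 493 ≡ 1 (mod 41)

17^(-1) ≡ 29 (mod 41)


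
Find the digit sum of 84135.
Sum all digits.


8 + 4 + 1 + 3 + 5 = 21


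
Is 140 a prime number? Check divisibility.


140 / 2 = 70 (exact division)
140 is NOT prime.

No, 140 is not prime


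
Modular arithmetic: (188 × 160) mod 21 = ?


188 × 160 = 30080
30080 mod 21 = 8


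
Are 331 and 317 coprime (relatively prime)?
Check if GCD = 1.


Euclidean algorithm:
331 = 1 * 317 + 14
317 = 22 * 14 + 9
14 = 1 * 9 + 5
9 = 1 * 5 + 4
5 = 1 * 4 + 1
4 = 4 * 1 + 0
GCD(331, 317) = 1

Yes, coprime (GCD = 1)


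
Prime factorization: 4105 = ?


4105 / 5 = 821
821 / 821 = 1
4105 = 5 × 821


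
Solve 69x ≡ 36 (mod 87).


GCD(69, 87) = 3 divides 36
Divide: 23x ≡ 12 (mod 29)
x ≡ 27 (mod 29)


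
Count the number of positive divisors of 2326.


2326 = 2^1 × 1163^1
d(2326) = (1+1) × (1+1) = 4

4 divisors


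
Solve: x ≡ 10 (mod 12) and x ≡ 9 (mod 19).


M = 12*19 = 228
M1 = M/12 = 19, M2 = M/19 = 12
M1^(-1) mod 12 = 7, M2^(-1) mod 19 = 8
x = 10*19*7 + 9*12*8 = 2194
2194 mod 228 = 142
Check: 142 mod 12 = 10 ✓, 142 mod 19 = 9 ✓

x ≡ 142 (mod 228)


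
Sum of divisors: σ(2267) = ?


Divisors of 2267: 1, 2267
Sum = 1 + 2267 = 2268

σ(2267) = 2268


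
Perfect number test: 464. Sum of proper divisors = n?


Proper divisors of 464: 1, 2, 4, 8, 16, 29, 58, 116, 232
Sum = 1 + 2 + 4 + 8 + 16 + 29 + 58 + 116 + 232 = 466

No, 464 is not perfect (466 ≠ 464)


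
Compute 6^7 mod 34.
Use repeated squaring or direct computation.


6^1 mod 34 = 6
6^2 mod 34 = 2
6^3 mod 34 = 12
6^4 mod 34 = 4
6^5 mod 34 = 24
6^6 mod 34 = 8
6^7 mod 34 = 14


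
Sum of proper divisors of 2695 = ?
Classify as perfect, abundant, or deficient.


Proper divisors: 1, 5, 7, 11, 35, 49, 55, 77, 245, 385, 539
Sum = 1 + 5 + 7 + 11 + 35 + 49 + 55 + 77 + 245 + 385 + 539 = 1409
1409 < 2695 → deficient

s(2695) = 1409 (deficient)


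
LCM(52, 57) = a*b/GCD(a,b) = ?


GCD(52, 57) = 1
LCM = 52*57/1 = 2964/1 = 2964

LCM = 2964


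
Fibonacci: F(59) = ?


Sequence: 1, 1, 2, 3, 5, 8, 13, 21, 34, 55, 89, 144, 233, 377, 610, 987, 1597, 2584, 4181, 6765, 10946, 17711, 28657, 46368, 75025, 121393, 196418, 317811, 514229, 832040, 1346269, 2178309, 3524578, 5702887, 9227465, 14930352, 24157817, 39088169, 63245986, 102334155, 165580141, 267914296, 433494437, 701408733, 1134903170, 1836311903, 2971215073, 4807526976, 7778742049, 12586269025, 20365011074, 32951280099, 53316291173, 86267571272, 139583862445, 225851433717, 365435296162, 591286729879, 956722026041
F(59) = 956722026041


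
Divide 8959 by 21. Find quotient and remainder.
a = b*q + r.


8959 = 21 * 426 + 13
Check: 8946 + 13 = 8959

q = 426, r = 13


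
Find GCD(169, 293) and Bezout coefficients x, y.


Tabular extended Euclidean (each row: r = 169*s + 293*t):
r=169, s=1, t=0
r=293, s=0, t=1
q=0: r=169, s=1, t=0   [169*(1) + 293*(0) = 169]
q=1: r=124, s=-1, t=1   [169*(-1) + 293*(1) = 124]
q=1: r=45, s=2, t=-1   [169*(2) + 293*(-1) = 45]
q=2: r=34, s=-5, t=3   [169*(-5) + 293*(3) = 34]
q=1: r=11, s=7, t=-4   [169*(7) + 293*(-4) = 11]
q=3: r=1, s=-26, t=15   [169*(-26) + 293*(15) = 1]
q=11: r=0, s=293, t=-169   [169*(293) + 293*(-169) = 0]
GCD = 1; from the row with r=1: x=-26, y=15
Check: 169*(-26) + 293*(15) = -4394 + 4395 = 1

GCD = 1, x = -26, y = 15


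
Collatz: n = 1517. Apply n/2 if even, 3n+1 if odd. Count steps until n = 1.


1517 → 4552 → 2276 → 1138 → 569 → 1708 → 854 → 427 → 1282 → 641 → 1924 → 962 → 481 → 1444 → 722 → 361 → 1084 → 542 → 271 → 814 → 407 → 1222 → 611 → 1834 → 917 → 2752 → 1376 → 688 → 344 → 172 → 86 → 43 → 130 → 65 → 196 → 98 → 49 → 148 → 74 → 37 → 112 → 56 → 28 → 14 → 7 → 22 → 11 → 34 → 17 → 52 → 26 → 13 → 40 → 20 → 10 → 5 → 16 → 8 → 4 → 2 → 1
Total steps = 60

60 steps


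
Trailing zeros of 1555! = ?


floor(1555/5) = 311
floor(1555/25) = 62
floor(1555/125) = 12
floor(1555/625) = 2
Total = 387

387 trailing zeros


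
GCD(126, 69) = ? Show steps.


126 = 1 * 69 + 57
69 = 1 * 57 + 12
57 = 4 * 12 + 9
12 = 1 * 9 + 3
9 = 3 * 3 + 0
GCD = 3


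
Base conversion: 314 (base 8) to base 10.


314 (base 8) = 204 (decimal)
204 (decimal) = 204 (base 10)


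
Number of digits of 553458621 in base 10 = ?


553458621 has 9 digits in base 10
floor(log10(553458621)) + 1 = floor(8.7431) + 1 = 9

9 digits (base 10)


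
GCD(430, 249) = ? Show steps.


430 = 1 * 249 + 181
249 = 1 * 181 + 68
181 = 2 * 68 + 45
68 = 1 * 45 + 23
45 = 1 * 23 + 22
23 = 1 * 22 + 1
22 = 22 * 1 + 0
GCD = 1


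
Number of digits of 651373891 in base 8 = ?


651373891 in base 8 = 4664626503
Number of digits = 10

10 digits (base 8)


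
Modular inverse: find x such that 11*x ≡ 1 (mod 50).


Use the extended Euclidean algorithm on (50, 11); each row r = 50*s + 11*t:
r=50, s=1, t=0
r=11, s=0, t=1
q=4: r=6, s=1, t=-4   [50*(1) + 11*(-4) = 6]
q=1: r=5, s=-1, t=5   [50*(-1) + 11*(5) = 5]
q=1: r=1, s=2, t=-9   [50*(2) + 11*(-9) = 1]
q=5: r=0, s=-11, t=50   [50*(-11) + 11*(50) = 0]
GCD = 1 with t = -9, so 11*(-9) ≡ 1 (mod 50)
Inverse = -9 mod 50 = 41
Check: 11 * 41 = 451 ≡ 1 (mod 50)

11^(-1) ≡ 41 (mod 50)


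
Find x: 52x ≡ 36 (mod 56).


GCD(52, 56) = 4 divides 36
Divide: 13x ≡ 9 (mod 14)
x ≡ 5 (mod 14)


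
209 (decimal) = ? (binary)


209 (base 10) = 209 (decimal)
209 (decimal) = 11010001 (base 2)


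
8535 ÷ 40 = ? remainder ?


8535 = 40 * 213 + 15
Check: 8520 + 15 = 8535

q = 213, r = 15


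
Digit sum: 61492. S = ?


6 + 1 + 4 + 9 + 2 = 22


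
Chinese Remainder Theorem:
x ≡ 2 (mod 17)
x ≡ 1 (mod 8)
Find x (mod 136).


M = 17*8 = 136
M1 = M/17 = 8, M2 = M/8 = 17
M1^(-1) mod 17 = 15, M2^(-1) mod 8 = 1
x = 2*8*15 + 1*17*1 = 257
257 mod 136 = 121
Check: 121 mod 17 = 2 ✓, 121 mod 8 = 1 ✓

x ≡ 121 (mod 136)


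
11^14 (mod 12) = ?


11^1 mod 12 = 11
11^2 mod 12 = 1
11^3 mod 12 = 11
11^4 mod 12 = 1
11^5 mod 12 = 11
11^6 mod 12 = 1
11^7 mod 12 = 11
11^8 mod 12 = 1
11^9 mod 12 = 11
11^10 mod 12 = 1
11^11 mod 12 = 11
11^12 mod 12 = 1
11^13 mod 12 = 11
11^14 mod 12 = 1


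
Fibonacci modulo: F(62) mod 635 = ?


F(k) mod 635 for k=1..62:
1, 1, 2, 3, 5, 8, 13, 21, 34, 55, 89, 144, 233, 377, 610, 352, 327, 44, 371, 415, 151, 566, 82, 13, 95, 108, 203, 311, 514, 190, 69, 259, 328, 587, 280, 232, 512, 109, 621, 95, 81, 176, 257, 433, 55, 488, 543, 396, 304, 65, 369, 434, 168, 602, 135, 102, 237, 339, 576, 280, 221, 501
F(62) mod 635 = 501


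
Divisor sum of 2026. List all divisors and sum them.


Divisors of 2026: 1, 2, 1013, 2026
Sum = 1 + 2 + 1013 + 2026 = 3042

σ(2026) = 3042


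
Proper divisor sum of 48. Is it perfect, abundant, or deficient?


Proper divisors: 1, 2, 3, 4, 6, 8, 12, 16, 24
Sum = 1 + 2 + 3 + 4 + 6 + 8 + 12 + 16 + 24 = 76
76 > 48 → abundant

s(48) = 76 (abundant)


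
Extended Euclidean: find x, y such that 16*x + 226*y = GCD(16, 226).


Tabular extended Euclidean (each row: r = 16*s + 226*t):
r=16, s=1, t=0
r=226, s=0, t=1
q=0: r=16, s=1, t=0   [16*(1) + 226*(0) = 16]
q=14: r=2, s=-14, t=1   [16*(-14) + 226*(1) = 2]
q=8: r=0, s=113, t=-8   [16*(113) + 226*(-8) = 0]
GCD = 2; from the row with r=2: x=-14, y=1
Check: 16*(-14) + 226*(1) = -224 + 226 = 2

GCD = 2, x = -14, y = 1


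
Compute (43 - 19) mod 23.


43 - 19 = 24
24 mod 23 = 1


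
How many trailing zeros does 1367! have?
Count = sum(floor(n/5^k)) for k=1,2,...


floor(1367/5) = 273
floor(1367/25) = 54
floor(1367/125) = 10
floor(1367/625) = 2
Total = 339

339 trailing zeros


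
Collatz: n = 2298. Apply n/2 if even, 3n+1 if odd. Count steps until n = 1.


2298 → 1149 → 3448 → 1724 → 862 → 431 → 1294 → 647 → 1942 → 971 → 2914 → 1457 → 4372 → 2186 → 1093 → 3280 → 1640 → 820 → 410 → 205 → 616 → 308 → 154 → 77 → 232 → 116 → 58 → 29 → 88 → 44 → 22 → 11 → 34 → 17 → 52 → 26 → 13 → 40 → 20 → 10 → 5 → 16 → 8 → 4 → 2 → 1
Total steps = 45

45 steps


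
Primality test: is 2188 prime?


2188 / 2 = 1094 (exact division)
2188 is NOT prime.

No, 2188 is not prime


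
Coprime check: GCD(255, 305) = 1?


Euclidean algorithm:
305 = 1 * 255 + 50
255 = 5 * 50 + 5
50 = 10 * 5 + 0
GCD(255, 305) = 5

No, not coprime (GCD = 5)


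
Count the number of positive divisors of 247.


247 = 13^1 × 19^1
d(247) = (1+1) × (1+1) = 4

4 divisors


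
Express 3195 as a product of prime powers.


3195 / 3 = 1065
1065 / 3 = 355
355 / 5 = 71
71 / 71 = 1
3195 = 3^2 × 5 × 71


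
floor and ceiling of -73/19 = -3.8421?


-73/19 = -3.8421
floor = -4
ceil = -3

floor = -4, ceil = -3


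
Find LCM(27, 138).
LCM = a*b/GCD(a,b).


GCD(27, 138) = 3
LCM = 27*138/3 = 3726/3 = 1242

LCM = 1242


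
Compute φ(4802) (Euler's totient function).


4802 = 2 × 7^4
Prime factors: 2, 7
φ(4802) = 4802 × (1-1/2) × (1-1/7)
= 4802 × 1/2 × 6/7 = 2058

φ(4802) = 2058


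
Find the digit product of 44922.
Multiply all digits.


4 × 4 × 9 × 2 × 2 = 576


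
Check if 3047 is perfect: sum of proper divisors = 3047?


Proper divisors of 3047: 1, 11, 277
Sum = 1 + 11 + 277 = 289

No, 3047 is not perfect (289 ≠ 3047)


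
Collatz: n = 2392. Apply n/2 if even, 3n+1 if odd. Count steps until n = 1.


2392 → 1196 → 598 → 299 → 898 → 449 → 1348 → 674 → 337 → 1012 → 506 → 253 → 760 → 380 → 190 → 95 → 286 → 143 → 430 → 215 → 646 → 323 → 970 → 485 → 1456 → 728 → 364 → 182 → 91 → 274 → 137 → 412 → 206 → 103 → 310 → 155 → 466 → 233 → 700 → 350 → 175 → 526 → 263 → 790 → 395 → 1186 → 593 → 1780 → 890 → 445 → 1336 → 668 → 334 → 167 → 502 → 251 → 754 → 377 → 1132 → 566 → 283 → 850 → 425 → 1276 → 638 → 319 → 958 → 479 → 1438 → 719 → 2158 → 1079 → 3238 → 1619 → 4858 → 2429 → 7288 → 3644 → 1822 → 911 → 2734 → 1367 → 4102 → 2051 → 6154 → 3077 → 9232 → 4616 → 2308 → 1154 → 577 → 1732 → 866 → 433 → 1300 → 650 → 325 → 976 → 488 → 244 → 122 → 61 → 184 → 92 → 46 → 23 → 70 → 35 → 106 → 53 → 160 → 80 → 40 → 20 → 10 → 5 → 16 → 8 → 4 → 2 → 1
Total steps = 120

120 steps


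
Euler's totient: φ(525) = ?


525 = 3 × 5^2 × 7
Prime factors: 3, 5, 7
φ(525) = 525 × (1-1/3) × (1-1/5) × (1-1/7)
= 525 × 2/3 × 4/5 × 6/7 = 240

φ(525) = 240


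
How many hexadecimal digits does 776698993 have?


776698993 in base 16 = 2E4B7C71
Number of digits = 8

8 digits (base 16)


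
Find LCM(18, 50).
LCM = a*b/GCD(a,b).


GCD(18, 50) = 2
LCM = 18*50/2 = 900/2 = 450

LCM = 450


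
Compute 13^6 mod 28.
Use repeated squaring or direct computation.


13^1 mod 28 = 13
13^2 mod 28 = 1
13^3 mod 28 = 13
13^4 mod 28 = 1
13^5 mod 28 = 13
13^6 mod 28 = 1


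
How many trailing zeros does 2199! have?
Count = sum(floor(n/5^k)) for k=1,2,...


floor(2199/5) = 439
floor(2199/25) = 87
floor(2199/125) = 17
floor(2199/625) = 3
Total = 546

546 trailing zeros


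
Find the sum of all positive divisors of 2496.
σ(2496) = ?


Divisors of 2496: 1, 2, 3, 4, 6, 8, 12, 13, 16, 24, 26, 32, 39, 48, 52, 64, 78, 96, 104, 156, 192, 208, 312, 416, 624, 832, 1248, 2496
Sum = 1 + 2 + 3 + 4 + 6 + 8 + 12 + 13 + 16 + 24 + 26 + 32 + 39 + 48 + 52 + 64 + 78 + 96 + 104 + 156 + 192 + 208 + 312 + 416 + 624 + 832 + 1248 + 2496 = 7112

σ(2496) = 7112


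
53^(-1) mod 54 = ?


Use the extended Euclidean algorithm on (54, 53); each row r = 54*s + 53*t:
r=54, s=1, t=0
r=53, s=0, t=1
q=1: r=1, s=1, t=-1   [54*(1) + 53*(-1) = 1]
q=53: r=0, s=-53, t=54   [54*(-53) + 53*(54) = 0]
GCD = 1 with t = -1, so 53*(-1) ≡ 1 (mod 54)
Inverse = -1 mod 54 = 53
Check: 53 * 53 = 2809 ≡ 1 (mod 54)

53^(-1) ≡ 53 (mod 54)


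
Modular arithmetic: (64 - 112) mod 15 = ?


64 - 112 = -48
-48 mod 15 = 12


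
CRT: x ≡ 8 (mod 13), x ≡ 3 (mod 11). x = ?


M = 13*11 = 143
M1 = M/13 = 11, M2 = M/11 = 13
M1^(-1) mod 13 = 6, M2^(-1) mod 11 = 6
x = 8*11*6 + 3*13*6 = 762
762 mod 143 = 47
Check: 47 mod 13 = 8 ✓, 47 mod 11 = 3 ✓

x ≡ 47 (mod 143)


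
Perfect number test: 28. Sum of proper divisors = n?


Proper divisors of 28: 1, 2, 4, 7, 14
Sum = 1 + 2 + 4 + 7 + 14 = 28

Yes, 28 is perfect (28 = 28)


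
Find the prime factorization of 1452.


1452 / 2 = 726
726 / 2 = 363
363 / 3 = 121
121 / 11 = 11
11 / 11 = 1
1452 = 2^2 × 3 × 11^2


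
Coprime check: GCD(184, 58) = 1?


Euclidean algorithm:
184 = 3 * 58 + 10
58 = 5 * 10 + 8
10 = 1 * 8 + 2
8 = 4 * 2 + 0
GCD(184, 58) = 2

No, not coprime (GCD = 2)


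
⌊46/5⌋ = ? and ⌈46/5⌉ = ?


46/5 = 9.2000
floor = 9
ceil = 10

floor = 9, ceil = 10
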